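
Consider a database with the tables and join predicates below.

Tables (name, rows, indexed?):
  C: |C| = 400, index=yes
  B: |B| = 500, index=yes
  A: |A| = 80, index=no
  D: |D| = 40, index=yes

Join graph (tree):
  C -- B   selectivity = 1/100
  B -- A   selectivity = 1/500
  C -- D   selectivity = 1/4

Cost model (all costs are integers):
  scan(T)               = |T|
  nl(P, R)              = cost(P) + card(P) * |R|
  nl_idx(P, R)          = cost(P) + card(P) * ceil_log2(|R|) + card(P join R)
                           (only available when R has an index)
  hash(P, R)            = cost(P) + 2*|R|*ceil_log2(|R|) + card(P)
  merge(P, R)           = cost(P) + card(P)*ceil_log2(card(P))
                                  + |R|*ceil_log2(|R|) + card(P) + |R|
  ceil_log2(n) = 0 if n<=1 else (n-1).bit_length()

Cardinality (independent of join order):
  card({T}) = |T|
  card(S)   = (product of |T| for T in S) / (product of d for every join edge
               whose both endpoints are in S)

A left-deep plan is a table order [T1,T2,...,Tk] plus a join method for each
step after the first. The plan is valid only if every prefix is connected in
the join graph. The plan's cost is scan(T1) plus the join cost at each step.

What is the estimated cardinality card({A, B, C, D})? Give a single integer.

3200

Tables in S: A(80), B(500), C(400), D(40)
Edges inside S: C-B(d=100), B-A(d=500), C-D(d=4)
numerator = 80 * 500 * 400 * 40 = 640000000
denominator = 100 * 500 * 4 = 200000
card(S) = 640000000 / 200000 = 3200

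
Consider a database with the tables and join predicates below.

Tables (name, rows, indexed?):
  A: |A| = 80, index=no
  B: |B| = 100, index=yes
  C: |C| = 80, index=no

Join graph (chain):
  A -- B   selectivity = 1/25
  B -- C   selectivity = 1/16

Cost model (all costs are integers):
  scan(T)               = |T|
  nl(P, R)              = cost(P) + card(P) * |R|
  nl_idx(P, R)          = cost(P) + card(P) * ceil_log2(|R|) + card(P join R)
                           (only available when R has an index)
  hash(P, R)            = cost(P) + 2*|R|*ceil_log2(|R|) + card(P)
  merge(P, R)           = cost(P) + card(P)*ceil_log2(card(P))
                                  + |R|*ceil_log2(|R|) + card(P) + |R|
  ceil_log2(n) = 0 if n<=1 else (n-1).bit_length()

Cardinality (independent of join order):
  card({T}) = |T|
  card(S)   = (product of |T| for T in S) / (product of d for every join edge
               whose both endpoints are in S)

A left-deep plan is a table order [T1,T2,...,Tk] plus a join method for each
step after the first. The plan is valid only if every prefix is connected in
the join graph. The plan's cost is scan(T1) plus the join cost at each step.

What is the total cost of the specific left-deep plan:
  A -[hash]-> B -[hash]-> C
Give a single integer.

3000

step 1: scan A: cost=80, card=80
step 2: join B via hash
    card(P join B) = 80*100/(25) = 320
    cost = 80 + 2*100*7 + 80 = 1560
step 3: join C via hash
    card(P join C) = 320*80/(16) = 1600
    cost = 1560 + 2*80*7 + 320 = 3000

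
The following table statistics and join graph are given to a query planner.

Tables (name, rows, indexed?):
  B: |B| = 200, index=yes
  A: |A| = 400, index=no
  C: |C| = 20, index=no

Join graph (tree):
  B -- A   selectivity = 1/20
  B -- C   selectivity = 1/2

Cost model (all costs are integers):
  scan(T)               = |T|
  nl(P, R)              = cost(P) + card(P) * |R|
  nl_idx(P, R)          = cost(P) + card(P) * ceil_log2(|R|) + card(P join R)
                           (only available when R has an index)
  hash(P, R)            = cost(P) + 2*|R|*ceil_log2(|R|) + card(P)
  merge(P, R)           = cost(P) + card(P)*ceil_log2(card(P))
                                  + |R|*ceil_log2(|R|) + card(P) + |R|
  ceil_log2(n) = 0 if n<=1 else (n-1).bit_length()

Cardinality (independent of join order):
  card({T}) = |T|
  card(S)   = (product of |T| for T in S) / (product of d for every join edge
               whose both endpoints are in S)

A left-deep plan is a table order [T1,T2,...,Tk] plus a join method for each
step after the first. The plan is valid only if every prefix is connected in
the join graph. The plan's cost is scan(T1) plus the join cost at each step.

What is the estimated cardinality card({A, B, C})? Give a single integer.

40000

Tables in S: A(400), B(200), C(20)
Edges inside S: B-A(d=20), B-C(d=2)
numerator = 400 * 200 * 20 = 1600000
denominator = 20 * 2 = 40
card(S) = 1600000 / 40 = 40000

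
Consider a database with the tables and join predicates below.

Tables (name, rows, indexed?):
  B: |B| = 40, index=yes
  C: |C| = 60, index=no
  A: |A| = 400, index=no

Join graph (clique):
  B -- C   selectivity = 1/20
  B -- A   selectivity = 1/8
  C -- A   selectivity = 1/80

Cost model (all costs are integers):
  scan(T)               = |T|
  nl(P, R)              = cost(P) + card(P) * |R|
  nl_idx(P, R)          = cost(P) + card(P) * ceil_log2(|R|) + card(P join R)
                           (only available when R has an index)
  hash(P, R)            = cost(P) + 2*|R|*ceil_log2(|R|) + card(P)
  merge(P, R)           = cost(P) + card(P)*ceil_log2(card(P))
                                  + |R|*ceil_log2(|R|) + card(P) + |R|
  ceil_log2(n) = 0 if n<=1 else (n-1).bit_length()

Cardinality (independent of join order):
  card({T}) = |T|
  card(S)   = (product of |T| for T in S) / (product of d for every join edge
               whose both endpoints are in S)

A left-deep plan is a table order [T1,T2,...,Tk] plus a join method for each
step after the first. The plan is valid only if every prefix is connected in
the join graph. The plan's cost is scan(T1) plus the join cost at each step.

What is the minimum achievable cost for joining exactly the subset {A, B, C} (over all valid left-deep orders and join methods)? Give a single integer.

Selinger DP over subsets of {A,B,C}:
  {B}: scan cost=40, card=40
  {C}: scan cost=60, card=60
  {A}: scan cost=400, card=400
  {BC}: card=120; try (B,nl_idx)→540, (B,hash)→600, (C,merge)→740, (B,merge)→760, (C,hash)→800, (C,nl)→2440 …(+1); best=540 via (B,nl_idx)
  {AB}: card=2000; try (B,hash)→1280, (A,merge)→4320, (B,merge)→4680, (B,nl_idx)→4800, (A,hash)→7280, (A,nl)→16040 …(+1); best=1280 via (B,hash)
  {AC}: card=300; try (C,hash)→1520, (A,merge)→4480, (C,merge)→4820, (A,hash)→7320, (A,nl)→24060, (C,nl)→24400; best=1520 via (C,hash)
  {ABC}: card=75; try (B,hash)→2300, (B,nl_idx)→3395, (C,hash)→4000, (B,merge)→4800, (A,merge)→5500, (A,hash)→7860 …(+4); best=2300 via (B,hash)

2300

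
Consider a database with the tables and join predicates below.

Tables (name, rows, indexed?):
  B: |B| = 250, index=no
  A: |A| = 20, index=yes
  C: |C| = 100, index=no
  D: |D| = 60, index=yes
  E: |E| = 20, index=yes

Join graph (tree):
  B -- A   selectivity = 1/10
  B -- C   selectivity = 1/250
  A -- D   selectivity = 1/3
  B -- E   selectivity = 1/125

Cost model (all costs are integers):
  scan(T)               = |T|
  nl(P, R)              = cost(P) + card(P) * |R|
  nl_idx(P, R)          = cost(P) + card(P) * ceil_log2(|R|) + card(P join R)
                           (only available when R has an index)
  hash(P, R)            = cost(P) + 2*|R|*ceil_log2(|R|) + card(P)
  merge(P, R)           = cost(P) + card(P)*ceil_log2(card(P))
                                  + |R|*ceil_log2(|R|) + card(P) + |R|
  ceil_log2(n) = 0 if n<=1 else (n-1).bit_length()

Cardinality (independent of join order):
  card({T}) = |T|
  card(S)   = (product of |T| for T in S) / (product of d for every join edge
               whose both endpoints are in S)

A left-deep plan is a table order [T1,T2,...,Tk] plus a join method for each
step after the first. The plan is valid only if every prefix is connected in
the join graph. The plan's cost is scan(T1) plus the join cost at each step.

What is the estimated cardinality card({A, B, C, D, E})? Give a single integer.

640

Tables in S: A(20), B(250), C(100), D(60), E(20)
Edges inside S: B-A(d=10), B-C(d=250), A-D(d=3), B-E(d=125)
numerator = 20 * 250 * 100 * 60 * 20 = 600000000
denominator = 10 * 250 * 3 * 125 = 937500
card(S) = 600000000 / 937500 = 640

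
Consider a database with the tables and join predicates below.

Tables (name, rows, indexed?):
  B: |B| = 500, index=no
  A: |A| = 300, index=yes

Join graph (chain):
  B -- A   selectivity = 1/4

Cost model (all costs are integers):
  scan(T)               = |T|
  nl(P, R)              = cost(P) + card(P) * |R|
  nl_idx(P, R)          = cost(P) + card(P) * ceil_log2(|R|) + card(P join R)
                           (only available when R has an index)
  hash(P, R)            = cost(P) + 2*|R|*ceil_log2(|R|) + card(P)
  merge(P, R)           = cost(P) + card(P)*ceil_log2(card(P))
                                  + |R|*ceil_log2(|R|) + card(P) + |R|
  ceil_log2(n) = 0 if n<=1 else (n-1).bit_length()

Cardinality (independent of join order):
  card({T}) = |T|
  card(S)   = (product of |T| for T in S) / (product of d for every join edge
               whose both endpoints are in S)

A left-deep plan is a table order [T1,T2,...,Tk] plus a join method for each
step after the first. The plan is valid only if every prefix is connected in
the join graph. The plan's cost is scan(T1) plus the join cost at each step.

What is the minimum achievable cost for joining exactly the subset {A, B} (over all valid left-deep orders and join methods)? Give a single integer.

6400

Selinger DP over subsets of {A,B}:
  {B}: scan cost=500, card=500
  {A}: scan cost=300, card=300
  {AB}: card=37500; try (A,hash)→6400, (B,merge)→8300, (A,merge)→8500, (B,hash)→9600, (A,nl_idx)→42500, (B,nl)→150300 …(+1); best=6400 via (A,hash)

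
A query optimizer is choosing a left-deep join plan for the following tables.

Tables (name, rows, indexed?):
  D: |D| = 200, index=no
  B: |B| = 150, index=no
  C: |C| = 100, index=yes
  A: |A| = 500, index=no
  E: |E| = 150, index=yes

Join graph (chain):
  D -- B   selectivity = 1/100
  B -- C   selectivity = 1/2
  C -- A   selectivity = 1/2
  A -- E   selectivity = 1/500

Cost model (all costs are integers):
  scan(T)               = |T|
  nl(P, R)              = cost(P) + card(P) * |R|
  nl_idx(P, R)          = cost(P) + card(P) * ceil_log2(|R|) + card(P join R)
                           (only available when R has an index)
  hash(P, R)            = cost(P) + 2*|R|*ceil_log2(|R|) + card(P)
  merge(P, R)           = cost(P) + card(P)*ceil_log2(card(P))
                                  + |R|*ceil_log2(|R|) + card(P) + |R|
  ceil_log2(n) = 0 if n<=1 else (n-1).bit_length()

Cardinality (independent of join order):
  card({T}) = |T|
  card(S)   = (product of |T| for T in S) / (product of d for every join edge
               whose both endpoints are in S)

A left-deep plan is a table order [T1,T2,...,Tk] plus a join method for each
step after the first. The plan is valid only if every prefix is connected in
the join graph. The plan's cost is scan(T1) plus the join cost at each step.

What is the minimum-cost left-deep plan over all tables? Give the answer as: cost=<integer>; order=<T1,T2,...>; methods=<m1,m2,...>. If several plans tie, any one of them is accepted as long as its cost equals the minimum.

Selinger DP (subsets sized 1..n):
  {D}: scan cost=200, card=200
  {B}: scan cost=150, card=150
  {C}: scan cost=100, card=100
  {A}: scan cost=500, card=500
  {E}: scan cost=150, card=150
  {BD}: card=300; try (B,hash)→2800, (D,merge)→3300, (B,merge)→3350, (D,hash)→3500, (D,nl)→30150, (B,nl)→30200; best=2800 via (B,hash)
  {BC}: card=7500; try (C,hash)→1700, (B,merge)→2250, (C,merge)→2300, (B,hash)→2600, (C,nl_idx)→8700, (B,nl)→15100 …(+1); best=1700 via (C,hash)
  {AC}: card=25000; try (C,hash)→2400, (A,merge)→5900, (C,merge)→6300, (A,hash)→9200, (C,nl_idx)→29000, (A,nl)→50100 …(+1); best=2400 via (C,hash)
  {AE}: card=150; try (E,hash)→3400, (E,nl_idx)→4650, (A,merge)→6500, (E,merge)→6850, (A,hash)→9300, (A,nl)→75150 …(+1); best=3400 via (E,hash)
  {BCD}: card=15000; try (C,hash)→4500, (C,merge)→6600, (D,hash)→12400, (C,nl_idx)→19900, (C,nl)→32800, (D,merge)→108500 …(+1); best=4500 via (C,hash)
  {ABC}: card=1875000; try (A,hash)→18200, (B,hash)→29800, (A,merge)→111700, (B,merge)→403750, (A,nl)→3751700, (B,nl)→3752400; best=18200 via (A,hash)
  {ACE}: card=7500; try (C,hash)→4950, (C,merge)→5550, (C,nl_idx)→11950, (C,nl)→18400, (E,hash)→29800, (E,nl_idx)→209900 …(+2); best=4950 via (C,hash)
  {ABCD}: card=3750000; try (A,hash)→28500, (A,merge)→234500, (D,hash)→1896400, (A,nl)→7504500, (D,merge)→41270000, (D,nl)→375018200; best=28500 via (A,hash)
  {ABCE}: card=562500; try (B,hash)→14850, (B,merge)→111300, (B,nl)→1129950, (E,hash)→1895600, (E,nl_idx)→15580700, (E,merge)→41269550 …(+1); best=14850 via (B,hash)
  {ABCDE}: card=1125000; try (D,hash)→580550, (E,hash)→3780900, (D,merge)→11829150, (E,nl_idx)→31153500, (E,merge)→86279850, (D,nl)→112514850 …(+1); best=580550 via (D,hash)

cost=580550; order=A,E,C,B,D; methods=hash,hash,hash,hash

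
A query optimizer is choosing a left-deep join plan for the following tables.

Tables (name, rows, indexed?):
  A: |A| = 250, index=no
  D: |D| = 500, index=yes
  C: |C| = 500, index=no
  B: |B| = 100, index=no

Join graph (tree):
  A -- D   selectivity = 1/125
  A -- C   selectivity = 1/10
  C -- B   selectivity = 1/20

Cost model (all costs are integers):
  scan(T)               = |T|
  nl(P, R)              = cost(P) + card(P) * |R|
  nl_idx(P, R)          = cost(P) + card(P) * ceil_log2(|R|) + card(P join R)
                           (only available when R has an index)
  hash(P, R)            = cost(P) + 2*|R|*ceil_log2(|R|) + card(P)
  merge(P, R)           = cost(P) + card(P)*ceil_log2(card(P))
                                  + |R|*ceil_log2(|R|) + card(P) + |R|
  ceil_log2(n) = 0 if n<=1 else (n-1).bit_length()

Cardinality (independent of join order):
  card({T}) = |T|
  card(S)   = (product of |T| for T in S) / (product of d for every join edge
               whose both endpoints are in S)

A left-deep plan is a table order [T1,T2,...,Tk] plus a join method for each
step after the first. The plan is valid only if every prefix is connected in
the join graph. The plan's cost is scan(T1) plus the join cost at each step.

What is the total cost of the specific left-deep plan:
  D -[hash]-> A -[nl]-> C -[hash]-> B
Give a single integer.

step 1: scan D: cost=500, card=500
step 2: join A via hash
    card(P join A) = 500*250/(125) = 1000
    cost = 500 + 2*250*8 + 500 = 5000
step 3: join C via nl
    card(P join C) = 1000*500/(10) = 50000
    cost = 5000 + 1000*500 = 505000
step 4: join B via hash
    card(P join B) = 50000*100/(20) = 250000
    cost = 505000 + 2*100*7 + 50000 = 556400

556400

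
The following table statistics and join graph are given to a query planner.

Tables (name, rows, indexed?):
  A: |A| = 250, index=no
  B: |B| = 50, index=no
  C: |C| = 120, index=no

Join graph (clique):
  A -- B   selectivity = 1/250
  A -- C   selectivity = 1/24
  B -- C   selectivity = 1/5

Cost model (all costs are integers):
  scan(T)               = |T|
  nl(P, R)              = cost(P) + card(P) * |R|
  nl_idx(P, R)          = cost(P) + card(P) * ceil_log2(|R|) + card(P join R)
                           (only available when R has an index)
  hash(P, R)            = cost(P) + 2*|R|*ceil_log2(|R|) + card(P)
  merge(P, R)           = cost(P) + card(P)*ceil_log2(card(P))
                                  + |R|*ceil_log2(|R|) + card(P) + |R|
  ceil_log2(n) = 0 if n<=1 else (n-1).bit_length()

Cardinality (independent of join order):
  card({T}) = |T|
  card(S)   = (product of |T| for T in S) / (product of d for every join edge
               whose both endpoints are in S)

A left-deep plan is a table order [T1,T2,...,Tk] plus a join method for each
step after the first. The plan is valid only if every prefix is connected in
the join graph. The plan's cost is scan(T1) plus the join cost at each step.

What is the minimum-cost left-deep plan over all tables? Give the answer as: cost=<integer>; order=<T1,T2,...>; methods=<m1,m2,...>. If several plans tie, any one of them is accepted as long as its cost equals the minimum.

Selinger DP (subsets sized 1..n):
  {A}: scan cost=250, card=250
  {B}: scan cost=50, card=50
  {C}: scan cost=120, card=120
  {AB}: card=50; try (B,hash)→1100, (A,merge)→2650, (B,merge)→2850, (A,hash)→4100, (A,nl)→12550, (B,nl)→12750; best=1100 via (B,hash)
  {AC}: card=1250; try (C,hash)→2180, (A,merge)→3330, (C,merge)→3460, (A,hash)→4240, (A,nl)→30120, (C,nl)→30250; best=2180 via (C,hash)
  {BC}: card=1200; try (B,hash)→840, (C,merge)→1360, (B,merge)→1430, (C,hash)→1780, (C,nl)→6050, (B,nl)→6120; best=840 via (B,hash)
  {ABC}: card=50; try (C,merge)→2410, (C,hash)→2830, (B,hash)→4030, (A,hash)→6040, (C,nl)→7100, (A,merge)→17490 …(+3); best=2410 via (C,merge)

cost=2410; order=A,B,C; methods=hash,merge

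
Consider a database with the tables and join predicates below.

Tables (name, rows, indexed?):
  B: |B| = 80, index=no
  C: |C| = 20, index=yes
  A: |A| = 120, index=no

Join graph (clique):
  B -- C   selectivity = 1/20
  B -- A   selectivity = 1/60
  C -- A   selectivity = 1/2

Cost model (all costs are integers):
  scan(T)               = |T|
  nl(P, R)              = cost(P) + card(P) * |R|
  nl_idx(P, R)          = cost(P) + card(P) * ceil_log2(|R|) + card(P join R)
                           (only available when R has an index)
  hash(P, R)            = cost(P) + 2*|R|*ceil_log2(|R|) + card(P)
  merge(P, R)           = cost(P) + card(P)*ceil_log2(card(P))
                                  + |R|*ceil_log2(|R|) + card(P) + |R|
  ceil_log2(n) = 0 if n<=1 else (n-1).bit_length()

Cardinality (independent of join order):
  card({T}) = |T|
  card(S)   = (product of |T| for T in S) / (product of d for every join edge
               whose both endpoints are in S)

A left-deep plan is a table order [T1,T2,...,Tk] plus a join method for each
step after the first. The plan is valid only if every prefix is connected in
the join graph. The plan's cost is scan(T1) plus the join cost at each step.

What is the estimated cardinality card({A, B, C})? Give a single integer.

Tables in S: A(120), B(80), C(20)
Edges inside S: B-C(d=20), B-A(d=60), C-A(d=2)
numerator = 120 * 80 * 20 = 192000
denominator = 20 * 60 * 2 = 2400
card(S) = 192000 / 2400 = 80

80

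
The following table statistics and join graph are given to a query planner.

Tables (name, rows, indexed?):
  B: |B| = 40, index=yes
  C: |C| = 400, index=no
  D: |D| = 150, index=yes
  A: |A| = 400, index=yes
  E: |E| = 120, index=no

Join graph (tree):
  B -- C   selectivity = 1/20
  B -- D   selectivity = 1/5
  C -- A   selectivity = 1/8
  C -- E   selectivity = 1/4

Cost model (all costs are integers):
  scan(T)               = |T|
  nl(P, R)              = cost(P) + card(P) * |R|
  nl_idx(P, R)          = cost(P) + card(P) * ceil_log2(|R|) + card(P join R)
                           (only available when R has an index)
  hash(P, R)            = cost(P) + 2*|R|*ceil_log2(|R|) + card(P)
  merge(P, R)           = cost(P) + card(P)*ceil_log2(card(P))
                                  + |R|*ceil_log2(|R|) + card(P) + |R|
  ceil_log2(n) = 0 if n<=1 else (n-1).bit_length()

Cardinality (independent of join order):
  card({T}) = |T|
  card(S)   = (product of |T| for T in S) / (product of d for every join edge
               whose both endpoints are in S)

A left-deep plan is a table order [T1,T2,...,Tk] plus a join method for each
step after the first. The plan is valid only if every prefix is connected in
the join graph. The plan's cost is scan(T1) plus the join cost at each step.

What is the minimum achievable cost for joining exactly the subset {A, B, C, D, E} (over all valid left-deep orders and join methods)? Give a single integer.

Selinger DP over subsets of {A,B,C,D,E}:
  {B}: scan cost=40, card=40
  {C}: scan cost=400, card=400
  {D}: scan cost=150, card=150
  {A}: scan cost=400, card=400
  {E}: scan cost=120, card=120
  {BC}: card=800; try (B,hash)→1280, (B,nl_idx)→3600, (C,merge)→4320, (B,merge)→4680, (C,hash)→7280, (C,nl)→16040 …(+1); best=1280 via (B,hash)
  {BD}: card=1200; try (B,hash)→780, (D,nl_idx)→1560, (D,merge)→1670, (B,merge)→1780, (B,nl_idx)→2250, (D,hash)→2480 …(+2); best=780 via (B,hash)
  {AC}: card=20000; try (C,hash)→8000, (A,hash)→8000, (C,merge)→8400, (A,merge)→8400, (A,nl_idx)→24000, (C,nl)→160400 …(+1); best=8000 via (C,hash)
  {CE}: card=12000; try (E,hash)→2480, (C,merge)→5080, (E,merge)→5360, (C,hash)→7440, (C,nl)→48120, (E,nl)→48400; best=2480 via (E,hash)
  {BCD}: card=24000; try (D,hash)→4480, (C,hash)→9180, (D,merge)→11430, (C,merge)→19180, (D,nl_idx)→31680, (D,nl)→121280 …(+1); best=4480 via (D,hash)
  {ABC}: card=40000; try (A,hash)→9280, (A,merge)→14080, (B,hash)→28480, (A,nl_idx)→48480, (B,nl_idx)→168000, (A,nl)→321280 …(+2); best=9280 via (A,hash)
  {BCE}: card=24000; try (E,hash)→3760, (E,merge)→11040, (B,hash)→14960, (E,nl)→97280, (B,nl_idx)→98480, (B,merge)→182760 …(+1); best=3760 via (E,hash)
  {ACE}: card=600000; try (A,hash)→21680, (E,hash)→29680, (A,merge)→186480, (E,merge)→328960, (A,nl_idx)→710480, (E,nl)→2408000 …(+1); best=21680 via (A,hash)
  {ABCD}: card=1200000; try (A,hash)→35680, (D,hash)→51680, (A,merge)→392480, (D,merge)→690630, (A,nl_idx)→1420480, (D,nl_idx)→1529280 …(+2); best=35680 via (A,hash)
  {BCDE}: card=720000; try (E,hash)→30160, (D,hash)→30160, (D,merge)→389110, (E,merge)→389440, (D,nl_idx)→915760, (E,nl)→2884480 …(+1); best=30160 via (E,hash)
  {ABCE}: card=1200000; try (A,hash)→34960, (E,hash)→50960, (A,merge)→391760, (B,hash)→622160, (E,merge)→690240, (A,nl_idx)→1419760 …(+5); best=34960 via (A,hash)
  {ABCDE}: card=36000000; try (A,hash)→757360, (E,hash)→1237360, (D,hash)→1237360, (A,merge)→15154160, (D,merge)→26436310, (E,merge)→26436640 …(+5); best=757360 via (A,hash)

757360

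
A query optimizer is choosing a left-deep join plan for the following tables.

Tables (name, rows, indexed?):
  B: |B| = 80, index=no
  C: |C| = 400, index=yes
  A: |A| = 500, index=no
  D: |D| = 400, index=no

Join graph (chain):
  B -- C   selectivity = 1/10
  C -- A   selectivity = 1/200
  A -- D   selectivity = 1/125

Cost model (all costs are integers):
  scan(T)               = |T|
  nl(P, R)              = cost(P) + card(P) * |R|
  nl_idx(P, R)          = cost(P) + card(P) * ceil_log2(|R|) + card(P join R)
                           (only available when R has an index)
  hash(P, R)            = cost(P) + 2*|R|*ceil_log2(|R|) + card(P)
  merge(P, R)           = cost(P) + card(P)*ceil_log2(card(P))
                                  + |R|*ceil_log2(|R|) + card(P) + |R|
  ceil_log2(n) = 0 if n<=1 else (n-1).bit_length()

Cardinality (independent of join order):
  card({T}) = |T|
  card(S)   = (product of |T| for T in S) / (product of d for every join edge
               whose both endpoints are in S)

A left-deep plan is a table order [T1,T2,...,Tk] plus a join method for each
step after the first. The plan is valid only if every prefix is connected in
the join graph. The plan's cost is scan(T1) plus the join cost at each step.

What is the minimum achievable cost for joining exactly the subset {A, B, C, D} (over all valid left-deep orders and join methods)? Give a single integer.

Selinger DP over subsets of {A,B,C,D}:
  {B}: scan cost=80, card=80
  {C}: scan cost=400, card=400
  {A}: scan cost=500, card=500
  {D}: scan cost=400, card=400
  {BC}: card=3200; try (B,hash)→1920, (C,nl_idx)→4000, (C,merge)→4720, (B,merge)→5040, (C,hash)→7360, (C,nl)→32080 …(+1); best=1920 via (B,hash)
  {AC}: card=1000; try (C,nl_idx)→6000, (C,hash)→8200, (A,merge)→9400, (C,merge)→9500, (A,hash)→9800, (A,nl)→200400 …(+1); best=6000 via (C,nl_idx)
  {AD}: card=1600; try (D,hash)→8200, (A,merge)→9400, (D,merge)→9500, (A,hash)→9800, (A,nl)→200400, (D,nl)→200500; best=8200 via (D,hash)
  {ABC}: card=8000; try (B,hash)→8120, (A,hash)→14120, (B,merge)→17640, (A,merge)→48520, (B,nl)→86000, (A,nl)→1601920; best=8120 via (B,hash)
  {ACD}: card=3200; try (D,hash)→14200, (C,hash)→17000, (D,merge)→21000, (C,nl_idx)→25800, (C,merge)→31400, (D,nl)→406000 …(+1); best=14200 via (D,hash)
  {ABCD}: card=25600; try (B,hash)→18520, (D,hash)→23320, (B,merge)→56440, (D,merge)→124120, (B,nl)→270200, (D,nl)→3208120; best=18520 via (B,hash)

18520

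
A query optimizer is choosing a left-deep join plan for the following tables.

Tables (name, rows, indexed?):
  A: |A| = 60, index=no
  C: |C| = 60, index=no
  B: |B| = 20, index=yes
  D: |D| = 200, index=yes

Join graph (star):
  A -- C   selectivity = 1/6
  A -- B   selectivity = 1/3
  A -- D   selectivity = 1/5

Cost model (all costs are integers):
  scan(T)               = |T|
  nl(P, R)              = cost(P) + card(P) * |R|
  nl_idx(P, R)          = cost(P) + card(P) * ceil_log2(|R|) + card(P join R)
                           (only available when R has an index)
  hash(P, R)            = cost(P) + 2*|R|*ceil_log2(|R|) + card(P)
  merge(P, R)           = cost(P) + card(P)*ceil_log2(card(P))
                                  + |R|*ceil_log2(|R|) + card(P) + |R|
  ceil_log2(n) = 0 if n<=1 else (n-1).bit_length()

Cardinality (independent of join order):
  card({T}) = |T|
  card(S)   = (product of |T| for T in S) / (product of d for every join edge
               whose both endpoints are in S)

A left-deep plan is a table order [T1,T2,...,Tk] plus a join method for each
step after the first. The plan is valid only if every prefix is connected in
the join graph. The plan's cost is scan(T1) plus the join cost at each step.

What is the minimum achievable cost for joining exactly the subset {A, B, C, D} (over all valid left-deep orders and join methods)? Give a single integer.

Selinger DP over subsets of {A,B,C,D}:
  {A}: scan cost=60, card=60
  {C}: scan cost=60, card=60
  {B}: scan cost=20, card=20
  {D}: scan cost=200, card=200
  {AC}: card=600; try (C,hash)→840, (A,hash)→840, (C,merge)→900, (A,merge)→900, (C,nl)→3660, (A,nl)→3660; best=840 via (C,hash)
  {AB}: card=400; try (B,hash)→320, (A,merge)→560, (B,merge)→600, (B,nl_idx)→760, (A,hash)→760, (A,nl)→1220 …(+1); best=320 via (B,hash)
  {AD}: card=2400; try (A,hash)→1120, (D,merge)→2280, (A,merge)→2420, (D,nl_idx)→2940, (D,hash)→3320, (D,nl)→12060 …(+1); best=1120 via (A,hash)
  {ABC}: card=4000; try (C,hash)→1440, (B,hash)→1640, (C,merge)→4740, (B,merge)→7560, (B,nl_idx)→7840, (B,nl)→12840 …(+1); best=1440 via (C,hash)
  {ACD}: card=24000; try (C,hash)→4240, (D,hash)→4640, (D,merge)→9240, (D,nl_idx)→29640, (C,merge)→32740, (D,nl)→120840 …(+1); best=4240 via (C,hash)
  {ABD}: card=16000; try (B,hash)→3720, (D,hash)→3920, (D,merge)→6120, (D,nl_idx)→19520, (B,nl_idx)→29120, (B,merge)→32440 …(+2); best=3720 via (B,hash)
  {ABCD}: card=160000; try (D,hash)→8640, (C,hash)→20440, (B,hash)→28440, (D,merge)→55240, (D,nl_idx)→193440, (C,merge)→244140 …(+5); best=8640 via (D,hash)

8640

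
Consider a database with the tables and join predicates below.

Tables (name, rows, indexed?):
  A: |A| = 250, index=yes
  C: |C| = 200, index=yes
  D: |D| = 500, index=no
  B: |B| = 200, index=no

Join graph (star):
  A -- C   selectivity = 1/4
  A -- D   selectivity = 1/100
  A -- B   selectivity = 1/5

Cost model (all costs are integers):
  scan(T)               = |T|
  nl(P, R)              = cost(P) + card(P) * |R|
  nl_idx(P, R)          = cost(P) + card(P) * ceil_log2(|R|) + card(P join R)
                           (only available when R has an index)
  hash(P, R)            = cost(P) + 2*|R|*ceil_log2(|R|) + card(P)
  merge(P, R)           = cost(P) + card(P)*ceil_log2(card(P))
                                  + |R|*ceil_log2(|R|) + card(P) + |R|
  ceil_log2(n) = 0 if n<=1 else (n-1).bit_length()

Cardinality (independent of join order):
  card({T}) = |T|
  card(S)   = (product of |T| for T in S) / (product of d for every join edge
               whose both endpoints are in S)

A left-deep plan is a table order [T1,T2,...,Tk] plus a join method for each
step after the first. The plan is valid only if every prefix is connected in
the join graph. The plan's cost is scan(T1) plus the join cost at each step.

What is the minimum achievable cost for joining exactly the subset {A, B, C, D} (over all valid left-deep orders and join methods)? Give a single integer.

62650

Selinger DP over subsets of {A,B,C,D}:
  {A}: scan cost=250, card=250
  {C}: scan cost=200, card=200
  {D}: scan cost=500, card=500
  {B}: scan cost=200, card=200
  {AC}: card=12500; try (C,hash)→3700, (A,merge)→4250, (C,merge)→4300, (A,hash)→4400, (A,nl_idx)→14300, (C,nl_idx)→14750 …(+2); best=3700 via (C,hash)
  {AD}: card=1250; try (A,hash)→5000, (A,nl_idx)→5750, (D,merge)→7500, (A,merge)→7750, (D,hash)→9500, (D,nl)→125250 …(+1); best=5000 via (A,hash)
  {AB}: card=10000; try (B,hash)→3700, (A,merge)→4250, (B,merge)→4300, (A,hash)→4400, (A,nl_idx)→11800, (A,nl)→50200 …(+1); best=3700 via (B,hash)
  {ACD}: card=62500; try (C,hash)→9450, (C,merge)→21800, (D,hash)→25200, (C,nl_idx)→77500, (D,merge)→196200, (C,nl)→255000 …(+1); best=9450 via (C,hash)
  {ABC}: card=500000; try (C,hash)→16900, (B,hash)→19400, (C,merge)→155500, (B,merge)→193000, (C,nl_idx)→583700, (C,nl)→2003700 …(+1); best=16900 via (C,hash)
  {ABD}: card=50000; try (B,hash)→9450, (B,merge)→21800, (D,hash)→22700, (D,merge)→158700, (B,nl)→255000, (D,nl)→5003700; best=9450 via (B,hash)
  {ABCD}: card=2500000; try (C,hash)→62650, (B,hash)→75150, (D,hash)→525900, (C,merge)→861250, (B,merge)→1073750, (C,nl_idx)→2909450 …(+4); best=62650 via (C,hash)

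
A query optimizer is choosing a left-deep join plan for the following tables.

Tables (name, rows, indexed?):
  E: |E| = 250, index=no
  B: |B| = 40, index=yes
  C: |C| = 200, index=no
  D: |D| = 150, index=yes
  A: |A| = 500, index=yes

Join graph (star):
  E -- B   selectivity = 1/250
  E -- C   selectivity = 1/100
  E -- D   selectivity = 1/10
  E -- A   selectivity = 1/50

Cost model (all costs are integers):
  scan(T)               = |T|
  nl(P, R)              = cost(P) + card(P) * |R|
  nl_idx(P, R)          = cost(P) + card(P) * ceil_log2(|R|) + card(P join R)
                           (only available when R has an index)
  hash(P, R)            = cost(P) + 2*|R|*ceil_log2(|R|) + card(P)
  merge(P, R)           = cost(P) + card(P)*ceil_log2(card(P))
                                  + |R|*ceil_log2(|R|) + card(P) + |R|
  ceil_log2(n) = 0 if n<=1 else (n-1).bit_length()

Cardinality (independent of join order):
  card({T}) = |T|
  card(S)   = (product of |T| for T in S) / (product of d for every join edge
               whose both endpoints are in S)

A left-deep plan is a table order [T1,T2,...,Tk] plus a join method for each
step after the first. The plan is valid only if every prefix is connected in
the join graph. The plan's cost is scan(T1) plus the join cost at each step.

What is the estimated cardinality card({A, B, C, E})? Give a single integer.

800

Tables in S: A(500), B(40), C(200), E(250)
Edges inside S: E-B(d=250), E-C(d=100), E-A(d=50)
numerator = 500 * 40 * 200 * 250 = 1000000000
denominator = 250 * 100 * 50 = 1250000
card(S) = 1000000000 / 1250000 = 800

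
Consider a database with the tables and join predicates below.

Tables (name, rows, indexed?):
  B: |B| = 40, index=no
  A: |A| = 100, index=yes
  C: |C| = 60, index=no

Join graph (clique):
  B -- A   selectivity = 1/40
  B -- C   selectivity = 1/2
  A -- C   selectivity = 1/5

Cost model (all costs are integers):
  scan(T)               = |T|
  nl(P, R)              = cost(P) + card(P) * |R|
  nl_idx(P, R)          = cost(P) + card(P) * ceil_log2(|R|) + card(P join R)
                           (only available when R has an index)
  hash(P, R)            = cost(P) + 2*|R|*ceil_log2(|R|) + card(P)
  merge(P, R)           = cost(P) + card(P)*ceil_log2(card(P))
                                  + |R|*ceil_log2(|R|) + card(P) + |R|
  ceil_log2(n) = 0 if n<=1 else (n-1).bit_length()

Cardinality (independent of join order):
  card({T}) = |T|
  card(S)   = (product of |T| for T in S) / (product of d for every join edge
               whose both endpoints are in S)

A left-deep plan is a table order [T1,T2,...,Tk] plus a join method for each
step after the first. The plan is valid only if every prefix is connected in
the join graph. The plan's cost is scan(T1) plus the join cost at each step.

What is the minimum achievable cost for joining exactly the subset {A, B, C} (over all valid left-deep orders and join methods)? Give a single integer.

1240

Selinger DP over subsets of {A,B,C}:
  {B}: scan cost=40, card=40
  {A}: scan cost=100, card=100
  {C}: scan cost=60, card=60
  {AB}: card=100; try (A,nl_idx)→420, (B,hash)→680, (A,merge)→1120, (B,merge)→1180, (A,hash)→1480, (A,nl)→4040 …(+1); best=420 via (A,nl_idx)
  {BC}: card=1200; try (B,hash)→600, (C,merge)→740, (B,merge)→760, (C,hash)→800, (C,nl)→2440, (B,nl)→2460; best=600 via (B,hash)
  {AC}: card=1200; try (C,hash)→920, (A,merge)→1280, (C,merge)→1320, (A,hash)→1520, (A,nl_idx)→1680, (A,nl)→6060 …(+1); best=920 via (C,hash)
  {ABC}: card=600; try (C,hash)→1240, (C,merge)→1640, (B,hash)→2600, (A,hash)→3200, (C,nl)→6420, (A,nl_idx)→9600 …(+4); best=1240 via (C,hash)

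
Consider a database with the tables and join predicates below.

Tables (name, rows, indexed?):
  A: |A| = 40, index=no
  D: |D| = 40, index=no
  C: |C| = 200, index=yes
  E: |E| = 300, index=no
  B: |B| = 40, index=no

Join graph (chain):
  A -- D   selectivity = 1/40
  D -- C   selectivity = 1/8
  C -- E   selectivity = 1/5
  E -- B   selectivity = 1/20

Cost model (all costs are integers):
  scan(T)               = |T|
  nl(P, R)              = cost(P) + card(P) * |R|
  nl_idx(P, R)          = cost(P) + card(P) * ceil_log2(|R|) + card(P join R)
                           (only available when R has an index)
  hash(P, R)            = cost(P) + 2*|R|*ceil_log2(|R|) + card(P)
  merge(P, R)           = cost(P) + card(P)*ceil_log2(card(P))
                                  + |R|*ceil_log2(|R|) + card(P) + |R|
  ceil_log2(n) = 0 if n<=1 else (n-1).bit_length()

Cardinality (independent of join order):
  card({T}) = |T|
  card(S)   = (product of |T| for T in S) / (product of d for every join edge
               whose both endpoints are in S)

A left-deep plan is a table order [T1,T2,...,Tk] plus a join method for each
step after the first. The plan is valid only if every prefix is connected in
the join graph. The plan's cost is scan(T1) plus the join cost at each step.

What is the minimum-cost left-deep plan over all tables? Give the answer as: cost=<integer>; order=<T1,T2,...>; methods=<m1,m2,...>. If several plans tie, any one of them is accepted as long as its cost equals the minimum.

Selinger DP (subsets sized 1..n):
  {A}: scan cost=40, card=40
  {D}: scan cost=40, card=40
  {C}: scan cost=200, card=200
  {E}: scan cost=300, card=300
  {B}: scan cost=40, card=40
  {AD}: card=40; try (D,hash)→560, (A,hash)→560, (D,merge)→600, (A,merge)→600, (D,nl)→1640, (A,nl)→1640; best=560 via (D,hash)
  {CD}: card=1000; try (D,hash)→880, (C,nl_idx)→1360, (C,merge)→2120, (D,merge)→2280, (C,hash)→3280, (C,nl)→8040 …(+1); best=880 via (D,hash)
  {CE}: card=12000; try (C,hash)→3800, (E,merge)→5000, (C,merge)→5100, (E,hash)→5800, (C,nl_idx)→14700, (E,nl)→60200 …(+1); best=3800 via (C,hash)
  {BE}: card=600; try (B,hash)→1080, (E,merge)→3320, (B,merge)→3580, (E,hash)→5480, (E,nl)→12040, (B,nl)→12300; best=1080 via (B,hash)
  {ACD}: card=1000; try (C,nl_idx)→1880, (A,hash)→2360, (C,merge)→2640, (C,hash)→3800, (C,nl)→8560, (A,merge)→12160 …(+1); best=1880 via (C,nl_idx)
  {CDE}: card=60000; try (E,hash)→7280, (E,merge)→14880, (D,hash)→16280, (D,merge)→184080, (E,nl)→300880, (D,nl)→483800; best=7280 via (E,hash)
  {BCE}: card=24000; try (C,hash)→4880, (C,merge)→9480, (B,hash)→16280, (C,nl_idx)→29880, (C,nl)→121080, (B,merge)→184080 …(+1); best=4880 via (C,hash)
  {ACDE}: card=60000; try (E,hash)→8280, (E,merge)→15880, (A,hash)→67760, (E,nl)→301880, (A,merge)→1027560, (A,nl)→2407280; best=8280 via (E,hash)
  {BCDE}: card=120000; try (D,hash)→29360, (B,hash)→67760, (D,merge)→389160, (D,nl)→964880, (B,merge)→1027560, (B,nl)→2407280; best=29360 via (D,hash)
  {ABCDE}: card=120000; try (B,hash)→68760, (A,hash)→149840, (B,merge)→1028560, (A,merge)→2189640, (B,nl)→2408280, (A,nl)→4829360; best=68760 via (B,hash)

cost=68760; order=A,D,C,E,B; methods=hash,nl_idx,hash,hash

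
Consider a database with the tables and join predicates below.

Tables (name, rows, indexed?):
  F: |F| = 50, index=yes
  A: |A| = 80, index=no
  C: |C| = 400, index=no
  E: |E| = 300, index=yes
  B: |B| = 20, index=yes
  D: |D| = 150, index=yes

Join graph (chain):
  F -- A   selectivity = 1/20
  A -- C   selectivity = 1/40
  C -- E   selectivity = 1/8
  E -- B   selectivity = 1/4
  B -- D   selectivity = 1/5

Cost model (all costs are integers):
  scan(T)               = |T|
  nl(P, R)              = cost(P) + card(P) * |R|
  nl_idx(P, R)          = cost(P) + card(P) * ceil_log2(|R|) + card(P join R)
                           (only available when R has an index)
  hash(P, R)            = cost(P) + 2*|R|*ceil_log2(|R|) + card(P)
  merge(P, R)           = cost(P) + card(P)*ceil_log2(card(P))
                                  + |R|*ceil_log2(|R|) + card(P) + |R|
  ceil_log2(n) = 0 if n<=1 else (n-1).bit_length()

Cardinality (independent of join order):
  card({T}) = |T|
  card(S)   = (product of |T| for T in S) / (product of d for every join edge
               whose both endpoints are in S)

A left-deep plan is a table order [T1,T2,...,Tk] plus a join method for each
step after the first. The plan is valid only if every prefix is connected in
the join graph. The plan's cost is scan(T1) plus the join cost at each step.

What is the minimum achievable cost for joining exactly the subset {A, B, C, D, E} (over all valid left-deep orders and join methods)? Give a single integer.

190720

Selinger DP over subsets of {A,B,C,D,E}:
  {A}: scan cost=80, card=80
  {C}: scan cost=400, card=400
  {E}: scan cost=300, card=300
  {B}: scan cost=20, card=20
  {D}: scan cost=150, card=150
  {AC}: card=800; try (A,hash)→1920, (C,merge)→4720, (A,merge)→5040, (C,hash)→7360, (C,nl)→32080, (A,nl)→32400; best=1920 via (A,hash)
  {CE}: card=15000; try (E,hash)→6200, (C,merge)→7300, (E,merge)→7400, (C,hash)→7800, (E,nl_idx)→19000, (C,nl)→120300 …(+1); best=6200 via (E,hash)
  {BE}: card=1500; try (B,hash)→800, (E,nl_idx)→1700, (E,merge)→3140, (B,nl_idx)→3300, (B,merge)→3420, (E,hash)→5440 …(+2); best=800 via (B,hash)
  {BD}: card=600; try (B,hash)→500, (D,nl_idx)→780, (D,merge)→1490, (B,nl_idx)→1500, (B,merge)→1620, (D,hash)→2440 …(+2); best=500 via (B,hash)
  {ACE}: card=30000; try (E,hash)→8120, (E,merge)→13720, (A,hash)→22320, (E,nl_idx)→39120, (A,merge)→231840, (E,nl)→241920 …(+1); best=8120 via (E,hash)
  {BCE}: card=75000; try (C,hash)→9500, (B,hash)→21400, (C,merge)→22800, (B,nl_idx)→156200, (B,merge)→231320, (B,nl)→306200 …(+1); best=9500 via (C,hash)
  {BDE}: card=45000; try (D,hash)→4700, (E,hash)→6500, (E,merge)→10100, (D,merge)→20150, (E,nl_idx)→50900, (D,nl_idx)→57800 …(+2); best=4700 via (D,hash)
  {ABCE}: card=150000; try (B,hash)→38320, (A,hash)→85620, (B,nl_idx)→308120, (B,merge)→488240, (B,nl)→608120, (A,merge)→1360140 …(+1); best=38320 via (B,hash)
  {BCDE}: card=2250000; try (C,hash)→56900, (D,hash)→86900, (C,merge)→773700, (D,merge)→1360850, (D,nl_idx)→2859500, (D,nl)→11259500 …(+1); best=56900 via (C,hash)
  {ABCDE}: card=4500000; try (D,hash)→190720, (A,hash)→2308020, (D,merge)→2889670, (D,nl_idx)→5738320, (D,nl)→22538320, (A,merge)→51807540 …(+1); best=190720 via (D,hash)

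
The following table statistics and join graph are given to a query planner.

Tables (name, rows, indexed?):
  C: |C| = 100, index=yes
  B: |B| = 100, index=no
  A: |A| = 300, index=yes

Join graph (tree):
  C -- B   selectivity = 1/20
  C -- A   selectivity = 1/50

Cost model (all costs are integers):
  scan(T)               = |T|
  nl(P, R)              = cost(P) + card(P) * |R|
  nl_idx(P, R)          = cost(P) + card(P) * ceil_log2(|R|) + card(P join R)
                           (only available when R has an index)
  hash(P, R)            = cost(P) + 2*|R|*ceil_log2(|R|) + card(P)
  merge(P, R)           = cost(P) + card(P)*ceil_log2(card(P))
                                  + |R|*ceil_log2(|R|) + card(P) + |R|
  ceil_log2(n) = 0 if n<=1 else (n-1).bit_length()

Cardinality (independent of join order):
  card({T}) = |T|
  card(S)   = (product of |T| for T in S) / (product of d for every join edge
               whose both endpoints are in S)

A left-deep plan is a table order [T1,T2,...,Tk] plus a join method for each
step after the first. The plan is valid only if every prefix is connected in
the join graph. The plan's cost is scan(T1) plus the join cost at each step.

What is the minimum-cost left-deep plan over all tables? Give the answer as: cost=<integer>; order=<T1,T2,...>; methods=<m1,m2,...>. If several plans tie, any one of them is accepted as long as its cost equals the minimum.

cost=3600; order=C,A,B; methods=nl_idx,hash

Selinger DP (subsets sized 1..n):
  {C}: scan cost=100, card=100
  {B}: scan cost=100, card=100
  {A}: scan cost=300, card=300
  {BC}: card=500; try (C,nl_idx)→1300, (C,hash)→1600, (B,hash)→1600, (C,merge)→1700, (B,merge)→1700, (C,nl)→10100 …(+1); best=1300 via (C,nl_idx)
  {AC}: card=600; try (A,nl_idx)→1600, (C,hash)→2000, (C,nl_idx)→3000, (A,merge)→3900, (C,merge)→4100, (A,hash)→5600 …(+2); best=1600 via (A,nl_idx)
  {ABC}: card=3000; try (B,hash)→3600, (A,hash)→7200, (A,nl_idx)→8800, (B,merge)→9000, (A,merge)→9300, (B,nl)→61600 …(+1); best=3600 via (B,hash)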